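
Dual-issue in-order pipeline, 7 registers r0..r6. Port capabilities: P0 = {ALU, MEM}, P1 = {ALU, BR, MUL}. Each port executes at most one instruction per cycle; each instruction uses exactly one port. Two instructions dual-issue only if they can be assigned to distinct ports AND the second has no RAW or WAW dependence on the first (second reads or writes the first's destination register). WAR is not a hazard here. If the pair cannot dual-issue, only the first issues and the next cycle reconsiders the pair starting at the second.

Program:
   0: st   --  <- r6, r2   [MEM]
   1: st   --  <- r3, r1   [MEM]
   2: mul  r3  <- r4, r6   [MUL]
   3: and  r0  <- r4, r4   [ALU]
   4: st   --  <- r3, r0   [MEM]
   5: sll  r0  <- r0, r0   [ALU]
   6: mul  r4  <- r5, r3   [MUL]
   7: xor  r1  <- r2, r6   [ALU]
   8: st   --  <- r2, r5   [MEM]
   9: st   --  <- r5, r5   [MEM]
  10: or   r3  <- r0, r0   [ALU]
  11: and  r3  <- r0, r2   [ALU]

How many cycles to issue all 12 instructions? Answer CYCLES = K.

CYCLES = 8

0. st.MEM @i0  | no-port MEM/MEM
1. st.MEM/mul.MUL @i1/i2  | pair
2. and.ALU @i3  | RAW r0
3. st.MEM/sll.ALU @i4/i5  | pair
4. mul.MUL/xor.ALU @i6/i7  | pair
5. st.MEM @i8  | no-port MEM/MEM
6. st.MEM/or.ALU @i9/i10  | pair
7. and.ALU @i11  | tail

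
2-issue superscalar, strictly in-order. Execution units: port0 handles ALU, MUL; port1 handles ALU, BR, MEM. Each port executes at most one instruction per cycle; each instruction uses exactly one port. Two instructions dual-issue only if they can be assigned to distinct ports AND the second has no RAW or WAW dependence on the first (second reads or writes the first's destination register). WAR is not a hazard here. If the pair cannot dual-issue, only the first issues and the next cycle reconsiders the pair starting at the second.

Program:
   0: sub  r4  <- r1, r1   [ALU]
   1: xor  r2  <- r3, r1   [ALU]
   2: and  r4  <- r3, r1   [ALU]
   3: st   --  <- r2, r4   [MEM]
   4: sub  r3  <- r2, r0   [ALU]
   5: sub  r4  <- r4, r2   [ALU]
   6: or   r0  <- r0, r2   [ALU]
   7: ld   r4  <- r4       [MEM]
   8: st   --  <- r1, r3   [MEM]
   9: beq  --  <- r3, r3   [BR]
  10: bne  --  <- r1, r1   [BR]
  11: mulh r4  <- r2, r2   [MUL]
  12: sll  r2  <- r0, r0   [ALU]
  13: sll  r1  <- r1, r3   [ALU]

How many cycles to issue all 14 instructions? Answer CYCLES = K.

CYCLES = 9

#0 head=0: sub.ALU+xor.ALU i0&i1 pair
#1 head=2: and.ALU i2 RAW r4
#2 head=3: st.MEM+sub.ALU i3&i4 pair
#3 head=5: sub.ALU+or.ALU i5&i6 pair
#4 head=7: ld.MEM i7 no-port MEM/MEM
#5 head=8: st.MEM i8 no-port MEM/BR
#6 head=9: beq.BR i9 no-port BR/BR
#7 head=10: bne.BR+mulh.MUL i10&i11 pair
#8 head=12: sll.ALU+sll.ALU i12&i13 pair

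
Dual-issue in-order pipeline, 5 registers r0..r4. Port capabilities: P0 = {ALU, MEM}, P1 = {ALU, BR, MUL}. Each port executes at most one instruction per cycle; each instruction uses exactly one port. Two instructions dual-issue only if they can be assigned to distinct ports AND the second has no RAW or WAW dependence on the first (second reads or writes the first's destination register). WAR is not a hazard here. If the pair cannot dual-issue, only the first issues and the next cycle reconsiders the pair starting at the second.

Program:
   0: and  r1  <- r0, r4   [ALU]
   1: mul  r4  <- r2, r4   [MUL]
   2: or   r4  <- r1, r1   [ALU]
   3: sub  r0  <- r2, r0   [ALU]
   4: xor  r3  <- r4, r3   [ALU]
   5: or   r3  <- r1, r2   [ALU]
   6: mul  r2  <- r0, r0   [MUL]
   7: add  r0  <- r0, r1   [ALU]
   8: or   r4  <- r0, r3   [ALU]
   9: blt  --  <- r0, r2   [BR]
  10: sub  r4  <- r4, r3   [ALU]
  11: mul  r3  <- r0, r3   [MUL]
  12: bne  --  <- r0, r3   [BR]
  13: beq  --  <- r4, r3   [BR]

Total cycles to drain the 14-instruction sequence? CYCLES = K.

#0 head=0: and.ALU+mul.MUL i0&i1 2-wide
#1 head=2: or.ALU+sub.ALU i2&i3 2-wide
#2 head=4: xor.ALU i4 WAW r3
#3 head=5: or.ALU+mul.MUL i5&i6 2-wide
#4 head=7: add.ALU i7 RAW r0
#5 head=8: or.ALU+blt.BR i8&i9 2-wide
#6 head=10: sub.ALU+mul.MUL i10&i11 2-wide
#7 head=12: bne.BR i12 no-port BR/BR
#8 head=13: beq.BR i13 tail

CYCLES = 9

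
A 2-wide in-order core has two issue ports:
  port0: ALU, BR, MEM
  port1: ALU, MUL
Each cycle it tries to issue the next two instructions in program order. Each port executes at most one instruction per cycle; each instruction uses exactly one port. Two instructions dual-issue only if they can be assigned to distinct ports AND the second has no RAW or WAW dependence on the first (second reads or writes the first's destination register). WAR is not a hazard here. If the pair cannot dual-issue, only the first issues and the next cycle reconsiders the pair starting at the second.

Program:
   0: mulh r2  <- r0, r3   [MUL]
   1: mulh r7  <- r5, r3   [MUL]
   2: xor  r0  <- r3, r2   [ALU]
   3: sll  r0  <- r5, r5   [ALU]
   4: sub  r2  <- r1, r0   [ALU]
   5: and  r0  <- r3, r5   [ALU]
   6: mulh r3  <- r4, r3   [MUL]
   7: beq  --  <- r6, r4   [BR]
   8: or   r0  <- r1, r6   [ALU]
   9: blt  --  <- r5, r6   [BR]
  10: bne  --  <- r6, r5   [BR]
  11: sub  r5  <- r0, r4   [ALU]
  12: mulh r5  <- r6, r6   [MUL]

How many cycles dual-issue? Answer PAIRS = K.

PAIRS = 5

c0: i0 mulh  no-port MUL/MUL
c1: i1+i2 mulh xor  pair
c2: i3 sll  RAW r0
c3: i4+i5 sub and  pair
c4: i6+i7 mulh beq  pair
c5: i8+i9 or blt  pair
c6: i10+i11 bne sub  pair
c7: i12 mulh  tail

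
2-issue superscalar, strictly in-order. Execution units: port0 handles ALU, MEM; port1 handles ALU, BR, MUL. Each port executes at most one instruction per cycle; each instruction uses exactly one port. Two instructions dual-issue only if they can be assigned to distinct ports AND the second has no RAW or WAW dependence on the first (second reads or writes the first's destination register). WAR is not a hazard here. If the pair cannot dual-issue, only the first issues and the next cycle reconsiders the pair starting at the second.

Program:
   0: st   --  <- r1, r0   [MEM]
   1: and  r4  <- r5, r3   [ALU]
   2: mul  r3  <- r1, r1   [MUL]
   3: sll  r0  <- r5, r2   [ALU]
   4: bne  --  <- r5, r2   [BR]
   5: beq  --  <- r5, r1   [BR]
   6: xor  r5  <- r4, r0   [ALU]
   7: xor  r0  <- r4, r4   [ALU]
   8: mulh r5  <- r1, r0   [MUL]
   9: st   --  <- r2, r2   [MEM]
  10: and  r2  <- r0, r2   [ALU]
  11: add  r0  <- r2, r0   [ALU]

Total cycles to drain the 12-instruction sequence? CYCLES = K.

CYCLES = 8

#0 head=0: st.MEM and.ALU i0+i1 pair
#1 head=2: mul.MUL sll.ALU i2+i3 pair
#2 head=4: bne.BR i4 no-port BR/BR
#3 head=5: beq.BR xor.ALU i5+i6 pair
#4 head=7: xor.ALU i7 RAW r0
#5 head=8: mulh.MUL st.MEM i8+i9 pair
#6 head=10: and.ALU i10 RAW r2
#7 head=11: add.ALU i11 tail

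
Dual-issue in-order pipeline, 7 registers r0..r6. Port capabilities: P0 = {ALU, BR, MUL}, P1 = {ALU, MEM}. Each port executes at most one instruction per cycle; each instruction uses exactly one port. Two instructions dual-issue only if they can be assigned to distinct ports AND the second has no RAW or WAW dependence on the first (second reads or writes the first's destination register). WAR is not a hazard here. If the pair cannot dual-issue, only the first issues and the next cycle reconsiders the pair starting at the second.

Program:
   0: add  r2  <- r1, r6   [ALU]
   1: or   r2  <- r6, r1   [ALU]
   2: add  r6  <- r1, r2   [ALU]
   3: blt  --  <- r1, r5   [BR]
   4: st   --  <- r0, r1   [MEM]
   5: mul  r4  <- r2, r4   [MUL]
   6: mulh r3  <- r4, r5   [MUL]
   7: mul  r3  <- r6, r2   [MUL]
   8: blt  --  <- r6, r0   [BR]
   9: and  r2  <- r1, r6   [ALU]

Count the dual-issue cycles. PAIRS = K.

t=0 i0:add.ALU ; WAW r2
t=1 i1:or.ALU ; RAW r2
t=2 i2,i3:add.ALU;blt.BR ; 2-wide
t=3 i4,i5:st.MEM;mul.MUL ; 2-wide
t=4 i6:mulh.MUL ; no-port MUL/MUL
t=5 i7:mul.MUL ; no-port MUL/BR
t=6 i8,i9:blt.BR;and.ALU ; 2-wide

PAIRS = 3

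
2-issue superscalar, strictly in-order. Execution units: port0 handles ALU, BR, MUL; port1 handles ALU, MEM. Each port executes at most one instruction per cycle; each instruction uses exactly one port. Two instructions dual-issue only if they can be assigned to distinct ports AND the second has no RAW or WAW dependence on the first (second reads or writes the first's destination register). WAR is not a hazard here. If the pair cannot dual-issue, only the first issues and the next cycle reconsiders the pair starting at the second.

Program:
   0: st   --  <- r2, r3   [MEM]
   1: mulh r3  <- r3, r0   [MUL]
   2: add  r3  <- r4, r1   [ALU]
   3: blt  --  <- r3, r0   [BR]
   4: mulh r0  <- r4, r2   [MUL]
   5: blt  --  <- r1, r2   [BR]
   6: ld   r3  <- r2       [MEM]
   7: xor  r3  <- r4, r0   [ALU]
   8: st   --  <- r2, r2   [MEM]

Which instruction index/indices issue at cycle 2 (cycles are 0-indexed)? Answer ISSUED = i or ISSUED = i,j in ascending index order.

ISSUED = 3

0. st;mulh @i0,i1  | pair
1. add @i2  | RAW r3
2. blt @i3  | no-port BR/MUL
3. mulh @i4  | no-port MUL/BR
4. blt;ld @i5,i6  | pair
5. xor;st @i7,i8  | pair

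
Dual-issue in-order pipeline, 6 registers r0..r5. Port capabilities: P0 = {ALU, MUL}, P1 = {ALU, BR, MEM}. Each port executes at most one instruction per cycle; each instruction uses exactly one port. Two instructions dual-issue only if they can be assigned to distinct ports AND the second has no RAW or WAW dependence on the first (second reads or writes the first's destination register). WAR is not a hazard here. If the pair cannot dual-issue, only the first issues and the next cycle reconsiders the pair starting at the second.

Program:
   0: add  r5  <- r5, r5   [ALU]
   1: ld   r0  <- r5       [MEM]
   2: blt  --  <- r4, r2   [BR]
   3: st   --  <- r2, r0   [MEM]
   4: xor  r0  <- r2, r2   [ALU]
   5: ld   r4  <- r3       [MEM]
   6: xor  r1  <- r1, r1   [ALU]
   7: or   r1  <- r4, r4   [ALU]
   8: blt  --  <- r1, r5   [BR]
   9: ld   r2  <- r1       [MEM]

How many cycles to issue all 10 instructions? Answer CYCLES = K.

CYCLES = 8

  cy0 -> i0 (add) RAW r5
  cy1 -> i1 (ld) no-port MEM/BR
  cy2 -> i2 (blt) no-port BR/MEM
  cy3 -> i3/i4 (st/xor) dual
  cy4 -> i5/i6 (ld/xor) dual
  cy5 -> i7 (or) RAW r1
  cy6 -> i8 (blt) no-port BR/MEM
  cy7 -> i9 (ld) tail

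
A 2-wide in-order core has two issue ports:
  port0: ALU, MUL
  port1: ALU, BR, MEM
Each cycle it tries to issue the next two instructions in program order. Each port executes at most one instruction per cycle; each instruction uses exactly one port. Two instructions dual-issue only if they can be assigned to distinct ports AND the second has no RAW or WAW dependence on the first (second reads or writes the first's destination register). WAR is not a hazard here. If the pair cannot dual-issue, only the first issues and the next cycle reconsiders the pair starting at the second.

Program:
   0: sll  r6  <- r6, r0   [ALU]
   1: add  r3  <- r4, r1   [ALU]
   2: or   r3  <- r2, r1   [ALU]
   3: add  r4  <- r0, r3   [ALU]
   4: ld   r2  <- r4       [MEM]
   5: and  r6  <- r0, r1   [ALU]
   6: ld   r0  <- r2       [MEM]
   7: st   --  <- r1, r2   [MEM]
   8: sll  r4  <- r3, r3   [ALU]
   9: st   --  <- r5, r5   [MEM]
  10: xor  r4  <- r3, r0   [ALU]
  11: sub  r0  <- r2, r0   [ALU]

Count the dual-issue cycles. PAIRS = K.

PAIRS = 4

0. sll.ALU add.ALU @i0&i1  | 2-wide
1. or.ALU @i2  | RAW r3
2. add.ALU @i3  | RAW r4
3. ld.MEM and.ALU @i4&i5  | 2-wide
4. ld.MEM @i6  | no-port MEM/MEM
5. st.MEM sll.ALU @i7&i8  | 2-wide
6. st.MEM xor.ALU @i9&i10  | 2-wide
7. sub.ALU @i11  | tail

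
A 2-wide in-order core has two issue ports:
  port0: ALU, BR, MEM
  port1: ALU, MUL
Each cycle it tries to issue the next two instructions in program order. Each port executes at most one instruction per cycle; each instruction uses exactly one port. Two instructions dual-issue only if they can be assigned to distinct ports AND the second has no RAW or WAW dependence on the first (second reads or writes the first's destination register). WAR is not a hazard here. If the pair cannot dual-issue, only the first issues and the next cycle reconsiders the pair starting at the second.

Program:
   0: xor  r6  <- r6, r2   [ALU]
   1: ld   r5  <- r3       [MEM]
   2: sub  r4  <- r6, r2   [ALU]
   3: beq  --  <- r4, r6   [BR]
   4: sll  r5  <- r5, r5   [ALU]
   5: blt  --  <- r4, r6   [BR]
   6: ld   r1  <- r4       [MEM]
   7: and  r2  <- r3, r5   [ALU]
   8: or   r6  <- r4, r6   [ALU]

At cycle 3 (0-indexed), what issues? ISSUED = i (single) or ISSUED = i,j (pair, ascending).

ISSUED = 5

t=0 i0&i1:xor ld ; 2-wide
t=1 i2:sub ; RAW r4
t=2 i3&i4:beq sll ; 2-wide
t=3 i5:blt ; no-port BR/MEM
t=4 i6&i7:ld and ; 2-wide
t=5 i8:or ; tail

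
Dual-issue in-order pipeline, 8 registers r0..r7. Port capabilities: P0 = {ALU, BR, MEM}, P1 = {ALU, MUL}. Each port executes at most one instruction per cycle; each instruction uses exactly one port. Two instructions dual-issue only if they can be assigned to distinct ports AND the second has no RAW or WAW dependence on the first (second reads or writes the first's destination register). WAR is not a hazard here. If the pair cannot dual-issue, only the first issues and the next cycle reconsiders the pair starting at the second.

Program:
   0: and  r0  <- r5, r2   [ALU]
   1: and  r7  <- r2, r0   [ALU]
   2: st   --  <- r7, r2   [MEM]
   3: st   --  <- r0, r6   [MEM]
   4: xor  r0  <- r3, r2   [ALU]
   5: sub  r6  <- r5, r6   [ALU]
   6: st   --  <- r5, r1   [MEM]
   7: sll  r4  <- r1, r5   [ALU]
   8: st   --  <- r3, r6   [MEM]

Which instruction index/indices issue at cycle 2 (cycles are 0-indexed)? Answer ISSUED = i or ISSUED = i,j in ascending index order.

ISSUED = 2

  cy0 -> i0 (and.ALU) RAW r0
  cy1 -> i1 (and.ALU) RAW r7
  cy2 -> i2 (st.MEM) no-port MEM/MEM
  cy3 -> i3/i4 (st.MEM+xor.ALU) dual
  cy4 -> i5/i6 (sub.ALU+st.MEM) dual
  cy5 -> i7/i8 (sll.ALU+st.MEM) dual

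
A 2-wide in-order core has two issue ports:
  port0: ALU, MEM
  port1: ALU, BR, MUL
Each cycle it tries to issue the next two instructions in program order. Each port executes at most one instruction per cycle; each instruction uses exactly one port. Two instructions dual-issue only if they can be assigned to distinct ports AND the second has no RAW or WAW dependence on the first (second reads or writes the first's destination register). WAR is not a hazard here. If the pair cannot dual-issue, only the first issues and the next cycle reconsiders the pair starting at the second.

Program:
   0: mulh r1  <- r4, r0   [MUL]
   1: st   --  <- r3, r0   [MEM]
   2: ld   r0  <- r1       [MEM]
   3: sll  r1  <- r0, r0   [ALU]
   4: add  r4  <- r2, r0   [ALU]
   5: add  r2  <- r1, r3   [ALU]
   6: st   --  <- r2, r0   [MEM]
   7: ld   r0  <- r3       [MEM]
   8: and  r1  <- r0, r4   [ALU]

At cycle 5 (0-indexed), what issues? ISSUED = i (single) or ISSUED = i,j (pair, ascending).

ISSUED = 7

c0: i0&i1 mulh/st  pair
c1: i2 ld  RAW r0
c2: i3&i4 sll/add  pair
c3: i5 add  RAW r2
c4: i6 st  no-port MEM/MEM
c5: i7 ld  RAW r0
c6: i8 and  tail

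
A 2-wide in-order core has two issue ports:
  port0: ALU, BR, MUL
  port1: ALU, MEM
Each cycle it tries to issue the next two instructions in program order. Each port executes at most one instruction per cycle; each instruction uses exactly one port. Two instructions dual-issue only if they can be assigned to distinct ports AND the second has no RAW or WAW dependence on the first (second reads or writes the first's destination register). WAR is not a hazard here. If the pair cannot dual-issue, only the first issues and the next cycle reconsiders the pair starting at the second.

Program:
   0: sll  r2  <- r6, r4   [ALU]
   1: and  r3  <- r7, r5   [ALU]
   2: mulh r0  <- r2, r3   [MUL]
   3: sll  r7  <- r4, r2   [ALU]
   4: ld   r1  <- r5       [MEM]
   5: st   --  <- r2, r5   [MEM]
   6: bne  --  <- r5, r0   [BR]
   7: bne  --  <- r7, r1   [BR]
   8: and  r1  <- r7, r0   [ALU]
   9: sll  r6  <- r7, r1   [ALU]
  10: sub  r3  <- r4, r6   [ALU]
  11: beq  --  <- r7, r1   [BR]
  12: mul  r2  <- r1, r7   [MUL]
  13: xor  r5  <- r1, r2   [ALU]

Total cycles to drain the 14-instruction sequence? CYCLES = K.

CYCLES = 9

  cy0 -> i0/i1 (sll/and) 2-wide
  cy1 -> i2/i3 (mulh/sll) 2-wide
  cy2 -> i4 (ld) no-port MEM/MEM
  cy3 -> i5/i6 (st/bne) 2-wide
  cy4 -> i7/i8 (bne/and) 2-wide
  cy5 -> i9 (sll) RAW r6
  cy6 -> i10/i11 (sub/beq) 2-wide
  cy7 -> i12 (mul) RAW r2
  cy8 -> i13 (xor) tail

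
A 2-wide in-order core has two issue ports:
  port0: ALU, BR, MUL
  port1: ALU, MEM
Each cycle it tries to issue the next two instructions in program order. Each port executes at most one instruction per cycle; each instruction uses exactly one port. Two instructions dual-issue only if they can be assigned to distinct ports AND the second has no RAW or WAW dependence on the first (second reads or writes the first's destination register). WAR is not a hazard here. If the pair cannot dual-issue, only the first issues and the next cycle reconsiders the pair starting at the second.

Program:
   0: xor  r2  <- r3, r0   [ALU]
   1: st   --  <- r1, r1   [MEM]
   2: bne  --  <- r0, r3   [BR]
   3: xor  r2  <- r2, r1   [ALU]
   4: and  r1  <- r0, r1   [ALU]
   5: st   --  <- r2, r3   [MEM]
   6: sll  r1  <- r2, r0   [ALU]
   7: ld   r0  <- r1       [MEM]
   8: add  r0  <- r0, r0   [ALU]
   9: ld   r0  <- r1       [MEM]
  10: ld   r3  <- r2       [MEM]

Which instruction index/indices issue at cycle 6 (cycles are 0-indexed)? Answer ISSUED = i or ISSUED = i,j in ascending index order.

c0: i0,i1 xor/st  dual
c1: i2,i3 bne/xor  dual
c2: i4,i5 and/st  dual
c3: i6 sll  RAW r1
c4: i7 ld  RAW+WAW r0
c5: i8 add  WAW r0
c6: i9 ld  no-port MEM/MEM
c7: i10 ld  tail

ISSUED = 9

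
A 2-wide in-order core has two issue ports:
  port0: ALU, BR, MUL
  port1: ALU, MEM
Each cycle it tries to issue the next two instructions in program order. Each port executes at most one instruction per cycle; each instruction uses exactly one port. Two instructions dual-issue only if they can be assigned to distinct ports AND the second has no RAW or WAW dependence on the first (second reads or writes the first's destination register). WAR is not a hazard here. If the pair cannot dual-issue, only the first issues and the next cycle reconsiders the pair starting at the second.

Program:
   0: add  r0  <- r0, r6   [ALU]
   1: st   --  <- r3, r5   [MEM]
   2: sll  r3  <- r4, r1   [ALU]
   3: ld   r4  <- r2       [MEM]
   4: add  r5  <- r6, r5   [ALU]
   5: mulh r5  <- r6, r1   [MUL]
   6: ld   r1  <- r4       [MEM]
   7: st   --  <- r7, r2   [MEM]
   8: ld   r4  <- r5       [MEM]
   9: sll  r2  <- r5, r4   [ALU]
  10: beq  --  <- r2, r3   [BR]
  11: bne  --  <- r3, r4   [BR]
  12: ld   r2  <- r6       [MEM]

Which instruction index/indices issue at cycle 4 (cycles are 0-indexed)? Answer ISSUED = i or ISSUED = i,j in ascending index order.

c0: i0+i1 add.ALU/st.MEM  pair
c1: i2+i3 sll.ALU/ld.MEM  pair
c2: i4 add.ALU  WAW r5
c3: i5+i6 mulh.MUL/ld.MEM  pair
c4: i7 st.MEM  no-port MEM/MEM
c5: i8 ld.MEM  RAW r4
c6: i9 sll.ALU  RAW r2
c7: i10 beq.BR  no-port BR/BR
c8: i11+i12 bne.BR/ld.MEM  pair

ISSUED = 7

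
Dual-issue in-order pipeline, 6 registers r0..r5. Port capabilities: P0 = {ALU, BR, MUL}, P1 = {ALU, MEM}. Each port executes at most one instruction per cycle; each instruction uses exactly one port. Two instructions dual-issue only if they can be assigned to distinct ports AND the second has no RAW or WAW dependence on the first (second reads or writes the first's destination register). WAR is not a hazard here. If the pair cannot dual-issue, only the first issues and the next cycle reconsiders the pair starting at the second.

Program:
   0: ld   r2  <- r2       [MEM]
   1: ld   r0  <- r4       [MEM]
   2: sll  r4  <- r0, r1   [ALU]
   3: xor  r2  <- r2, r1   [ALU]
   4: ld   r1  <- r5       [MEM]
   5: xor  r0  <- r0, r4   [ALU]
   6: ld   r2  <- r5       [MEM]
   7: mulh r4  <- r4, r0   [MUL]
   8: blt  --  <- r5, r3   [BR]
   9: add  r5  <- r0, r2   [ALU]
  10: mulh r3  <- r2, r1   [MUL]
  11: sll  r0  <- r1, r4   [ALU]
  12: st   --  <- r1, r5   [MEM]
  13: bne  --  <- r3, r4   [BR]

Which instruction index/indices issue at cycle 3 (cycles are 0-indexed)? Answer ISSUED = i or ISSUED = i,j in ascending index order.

c0: i0 ld.MEM  no-port MEM/MEM
c1: i1 ld.MEM  RAW r0
c2: i2,i3 sll.ALU+xor.ALU  2-wide
c3: i4,i5 ld.MEM+xor.ALU  2-wide
c4: i6,i7 ld.MEM+mulh.MUL  2-wide
c5: i8,i9 blt.BR+add.ALU  2-wide
c6: i10,i11 mulh.MUL+sll.ALU  2-wide
c7: i12,i13 st.MEM+bne.BR  2-wide

ISSUED = 4,5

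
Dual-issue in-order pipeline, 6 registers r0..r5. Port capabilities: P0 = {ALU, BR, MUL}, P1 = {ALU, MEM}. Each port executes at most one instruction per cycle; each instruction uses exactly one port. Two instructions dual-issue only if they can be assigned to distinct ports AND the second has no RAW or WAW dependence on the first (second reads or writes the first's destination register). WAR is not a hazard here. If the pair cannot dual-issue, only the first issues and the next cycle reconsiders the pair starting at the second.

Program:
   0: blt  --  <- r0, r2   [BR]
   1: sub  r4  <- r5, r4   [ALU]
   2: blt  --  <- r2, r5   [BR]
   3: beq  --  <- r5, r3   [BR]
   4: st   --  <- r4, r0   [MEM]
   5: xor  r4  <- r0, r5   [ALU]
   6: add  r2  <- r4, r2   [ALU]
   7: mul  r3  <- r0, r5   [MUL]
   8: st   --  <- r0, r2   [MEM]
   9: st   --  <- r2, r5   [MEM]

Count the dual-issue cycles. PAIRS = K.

  cy0 -> i0+i1 (blt.BR/sub.ALU) dual
  cy1 -> i2 (blt.BR) no-port BR/BR
  cy2 -> i3+i4 (beq.BR/st.MEM) dual
  cy3 -> i5 (xor.ALU) RAW r4
  cy4 -> i6+i7 (add.ALU/mul.MUL) dual
  cy5 -> i8 (st.MEM) no-port MEM/MEM
  cy6 -> i9 (st.MEM) tail

PAIRS = 3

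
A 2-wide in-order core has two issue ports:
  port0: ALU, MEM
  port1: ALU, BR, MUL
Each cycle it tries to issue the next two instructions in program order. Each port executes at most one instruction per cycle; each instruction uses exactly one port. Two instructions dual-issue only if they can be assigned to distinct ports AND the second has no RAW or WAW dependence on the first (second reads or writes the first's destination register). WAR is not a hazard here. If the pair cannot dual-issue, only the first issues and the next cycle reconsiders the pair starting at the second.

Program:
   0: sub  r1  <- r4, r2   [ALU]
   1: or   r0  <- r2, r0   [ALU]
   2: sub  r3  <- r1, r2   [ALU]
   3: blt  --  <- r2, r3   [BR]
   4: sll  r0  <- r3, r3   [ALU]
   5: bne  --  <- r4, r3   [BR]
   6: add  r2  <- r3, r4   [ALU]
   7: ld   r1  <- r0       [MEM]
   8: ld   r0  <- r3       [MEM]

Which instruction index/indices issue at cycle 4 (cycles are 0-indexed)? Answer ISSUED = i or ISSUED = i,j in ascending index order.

c0: i0+i1 sub.ALU or.ALU  2-wide
c1: i2 sub.ALU  RAW r3
c2: i3+i4 blt.BR sll.ALU  2-wide
c3: i5+i6 bne.BR add.ALU  2-wide
c4: i7 ld.MEM  no-port MEM/MEM
c5: i8 ld.MEM  tail

ISSUED = 7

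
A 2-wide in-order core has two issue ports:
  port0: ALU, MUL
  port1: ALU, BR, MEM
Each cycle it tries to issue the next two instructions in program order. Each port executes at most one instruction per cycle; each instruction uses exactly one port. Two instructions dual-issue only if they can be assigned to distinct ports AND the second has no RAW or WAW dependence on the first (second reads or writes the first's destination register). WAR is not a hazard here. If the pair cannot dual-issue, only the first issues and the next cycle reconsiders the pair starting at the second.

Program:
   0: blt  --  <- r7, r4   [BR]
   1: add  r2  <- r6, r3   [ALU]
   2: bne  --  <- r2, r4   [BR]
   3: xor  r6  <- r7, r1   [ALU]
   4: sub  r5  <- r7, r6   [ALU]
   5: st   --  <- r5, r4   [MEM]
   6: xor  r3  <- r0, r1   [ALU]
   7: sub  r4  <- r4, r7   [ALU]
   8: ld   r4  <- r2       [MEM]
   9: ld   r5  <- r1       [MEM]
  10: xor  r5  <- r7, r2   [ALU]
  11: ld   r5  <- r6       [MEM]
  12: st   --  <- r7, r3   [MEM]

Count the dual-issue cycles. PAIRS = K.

t=0 i0+i1:blt+add ; 2-wide
t=1 i2+i3:bne+xor ; 2-wide
t=2 i4:sub ; RAW r5
t=3 i5+i6:st+xor ; 2-wide
t=4 i7:sub ; WAW r4
t=5 i8:ld ; no-port MEM/MEM
t=6 i9:ld ; WAW r5
t=7 i10:xor ; WAW r5
t=8 i11:ld ; no-port MEM/MEM
t=9 i12:st ; tail

PAIRS = 3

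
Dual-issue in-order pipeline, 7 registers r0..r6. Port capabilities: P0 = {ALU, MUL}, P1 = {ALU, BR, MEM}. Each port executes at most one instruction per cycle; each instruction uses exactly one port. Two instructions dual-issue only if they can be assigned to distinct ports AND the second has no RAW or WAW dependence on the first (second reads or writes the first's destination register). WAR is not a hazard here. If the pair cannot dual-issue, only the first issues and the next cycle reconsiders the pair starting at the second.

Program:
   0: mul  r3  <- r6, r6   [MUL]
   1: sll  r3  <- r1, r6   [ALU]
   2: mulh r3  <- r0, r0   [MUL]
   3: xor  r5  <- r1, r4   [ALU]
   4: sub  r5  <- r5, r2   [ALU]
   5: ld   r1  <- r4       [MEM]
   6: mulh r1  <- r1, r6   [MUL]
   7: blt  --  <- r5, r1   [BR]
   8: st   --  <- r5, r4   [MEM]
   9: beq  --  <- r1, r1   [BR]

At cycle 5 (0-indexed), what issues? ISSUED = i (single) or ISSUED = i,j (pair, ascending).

0. mul.MUL @i0  | WAW r3
1. sll.ALU @i1  | WAW r3
2. mulh.MUL xor.ALU @i2/i3  | 2-wide
3. sub.ALU ld.MEM @i4/i5  | 2-wide
4. mulh.MUL @i6  | RAW r1
5. blt.BR @i7  | no-port BR/MEM
6. st.MEM @i8  | no-port MEM/BR
7. beq.BR @i9  | tail

ISSUED = 7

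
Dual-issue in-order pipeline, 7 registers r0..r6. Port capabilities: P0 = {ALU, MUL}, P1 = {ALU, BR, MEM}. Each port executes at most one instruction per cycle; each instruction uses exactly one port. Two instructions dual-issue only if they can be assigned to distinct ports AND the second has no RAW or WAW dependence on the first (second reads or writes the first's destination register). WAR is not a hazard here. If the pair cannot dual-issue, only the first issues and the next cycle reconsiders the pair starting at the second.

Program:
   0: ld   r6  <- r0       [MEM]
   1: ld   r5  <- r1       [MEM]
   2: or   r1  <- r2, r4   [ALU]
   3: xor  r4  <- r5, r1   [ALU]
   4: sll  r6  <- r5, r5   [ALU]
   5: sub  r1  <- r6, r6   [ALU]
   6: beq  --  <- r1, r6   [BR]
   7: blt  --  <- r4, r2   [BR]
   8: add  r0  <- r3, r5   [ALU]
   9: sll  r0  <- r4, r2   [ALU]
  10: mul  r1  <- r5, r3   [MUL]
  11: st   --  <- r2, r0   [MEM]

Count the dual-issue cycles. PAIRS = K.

PAIRS = 4

#0 head=0: ld.MEM i0 no-port MEM/MEM
#1 head=1: ld.MEM+or.ALU i1/i2 2-wide
#2 head=3: xor.ALU+sll.ALU i3/i4 2-wide
#3 head=5: sub.ALU i5 RAW r1
#4 head=6: beq.BR i6 no-port BR/BR
#5 head=7: blt.BR+add.ALU i7/i8 2-wide
#6 head=9: sll.ALU+mul.MUL i9/i10 2-wide
#7 head=11: st.MEM i11 tail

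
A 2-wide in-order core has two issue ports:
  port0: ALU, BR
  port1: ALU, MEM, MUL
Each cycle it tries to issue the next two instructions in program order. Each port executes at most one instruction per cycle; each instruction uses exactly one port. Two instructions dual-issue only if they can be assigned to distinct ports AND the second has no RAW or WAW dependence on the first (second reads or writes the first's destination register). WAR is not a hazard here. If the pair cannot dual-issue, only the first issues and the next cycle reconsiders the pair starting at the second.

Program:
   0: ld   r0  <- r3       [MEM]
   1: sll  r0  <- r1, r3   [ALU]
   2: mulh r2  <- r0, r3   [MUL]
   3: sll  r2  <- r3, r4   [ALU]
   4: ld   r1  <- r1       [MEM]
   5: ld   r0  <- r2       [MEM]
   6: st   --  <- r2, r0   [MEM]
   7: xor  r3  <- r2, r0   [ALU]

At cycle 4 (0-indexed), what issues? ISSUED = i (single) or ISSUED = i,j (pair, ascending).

[0] i0  ld.MEM  -- WAW r0
[1] i1  sll.ALU  -- RAW r0
[2] i2  mulh.MUL  -- WAW r2
[3] i3+i4  sll.ALU+ld.MEM  -- pair
[4] i5  ld.MEM  -- no-port MEM/MEM
[5] i6+i7  st.MEM+xor.ALU  -- pair

ISSUED = 5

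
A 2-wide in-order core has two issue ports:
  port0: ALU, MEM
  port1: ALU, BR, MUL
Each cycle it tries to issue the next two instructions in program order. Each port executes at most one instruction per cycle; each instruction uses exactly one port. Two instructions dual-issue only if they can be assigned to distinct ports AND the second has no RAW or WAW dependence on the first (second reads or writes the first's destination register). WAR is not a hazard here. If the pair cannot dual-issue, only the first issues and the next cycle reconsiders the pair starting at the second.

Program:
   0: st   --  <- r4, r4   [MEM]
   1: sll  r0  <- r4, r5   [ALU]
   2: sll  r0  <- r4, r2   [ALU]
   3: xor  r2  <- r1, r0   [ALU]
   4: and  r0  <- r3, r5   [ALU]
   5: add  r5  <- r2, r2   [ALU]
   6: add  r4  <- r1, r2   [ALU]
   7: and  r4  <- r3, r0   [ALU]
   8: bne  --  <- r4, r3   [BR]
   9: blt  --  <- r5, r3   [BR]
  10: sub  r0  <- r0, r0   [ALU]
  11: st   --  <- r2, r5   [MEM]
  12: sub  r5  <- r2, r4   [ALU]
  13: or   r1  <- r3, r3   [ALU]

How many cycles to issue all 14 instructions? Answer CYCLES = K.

CYCLES = 9

[0] i0,i1  st.MEM;sll.ALU  -- dual
[1] i2  sll.ALU  -- RAW r0
[2] i3,i4  xor.ALU;and.ALU  -- dual
[3] i5,i6  add.ALU;add.ALU  -- dual
[4] i7  and.ALU  -- RAW r4
[5] i8  bne.BR  -- no-port BR/BR
[6] i9,i10  blt.BR;sub.ALU  -- dual
[7] i11,i12  st.MEM;sub.ALU  -- dual
[8] i13  or.ALU  -- tail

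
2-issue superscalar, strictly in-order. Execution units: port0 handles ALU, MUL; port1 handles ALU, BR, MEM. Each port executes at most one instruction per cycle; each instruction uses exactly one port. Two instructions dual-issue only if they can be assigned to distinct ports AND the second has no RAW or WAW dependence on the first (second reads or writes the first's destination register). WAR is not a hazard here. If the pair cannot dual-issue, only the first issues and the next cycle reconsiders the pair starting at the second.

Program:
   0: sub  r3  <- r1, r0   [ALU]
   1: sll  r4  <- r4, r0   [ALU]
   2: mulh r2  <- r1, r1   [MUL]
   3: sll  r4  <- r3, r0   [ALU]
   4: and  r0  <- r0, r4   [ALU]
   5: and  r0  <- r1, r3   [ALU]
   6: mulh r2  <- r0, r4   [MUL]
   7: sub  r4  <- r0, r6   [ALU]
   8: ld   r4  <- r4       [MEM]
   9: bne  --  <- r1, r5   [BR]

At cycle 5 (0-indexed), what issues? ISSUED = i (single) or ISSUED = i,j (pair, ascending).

ISSUED = 8

0. sub+sll @i0,i1  | pair
1. mulh+sll @i2,i3  | pair
2. and @i4  | WAW r0
3. and @i5  | RAW r0
4. mulh+sub @i6,i7  | pair
5. ld @i8  | no-port MEM/BR
6. bne @i9  | tail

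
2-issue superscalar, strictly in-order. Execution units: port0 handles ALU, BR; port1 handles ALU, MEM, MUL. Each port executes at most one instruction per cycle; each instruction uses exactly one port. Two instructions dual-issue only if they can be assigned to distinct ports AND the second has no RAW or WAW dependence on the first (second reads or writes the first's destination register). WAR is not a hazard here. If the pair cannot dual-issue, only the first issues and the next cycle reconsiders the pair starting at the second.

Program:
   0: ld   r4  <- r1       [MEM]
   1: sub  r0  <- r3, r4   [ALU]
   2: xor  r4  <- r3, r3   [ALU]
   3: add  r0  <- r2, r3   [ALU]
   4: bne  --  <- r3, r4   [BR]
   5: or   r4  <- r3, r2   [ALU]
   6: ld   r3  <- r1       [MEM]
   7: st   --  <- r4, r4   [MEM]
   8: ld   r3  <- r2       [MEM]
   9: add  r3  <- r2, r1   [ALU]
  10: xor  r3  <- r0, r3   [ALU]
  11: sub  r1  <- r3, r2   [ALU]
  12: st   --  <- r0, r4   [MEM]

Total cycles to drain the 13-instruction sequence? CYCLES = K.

CYCLES = 9

c0: i0 ld  RAW r4
c1: i1/i2 sub;xor  pair
c2: i3/i4 add;bne  pair
c3: i5/i6 or;ld  pair
c4: i7 st  no-port MEM/MEM
c5: i8 ld  WAW r3
c6: i9 add  RAW+WAW r3
c7: i10 xor  RAW r3
c8: i11/i12 sub;st  pair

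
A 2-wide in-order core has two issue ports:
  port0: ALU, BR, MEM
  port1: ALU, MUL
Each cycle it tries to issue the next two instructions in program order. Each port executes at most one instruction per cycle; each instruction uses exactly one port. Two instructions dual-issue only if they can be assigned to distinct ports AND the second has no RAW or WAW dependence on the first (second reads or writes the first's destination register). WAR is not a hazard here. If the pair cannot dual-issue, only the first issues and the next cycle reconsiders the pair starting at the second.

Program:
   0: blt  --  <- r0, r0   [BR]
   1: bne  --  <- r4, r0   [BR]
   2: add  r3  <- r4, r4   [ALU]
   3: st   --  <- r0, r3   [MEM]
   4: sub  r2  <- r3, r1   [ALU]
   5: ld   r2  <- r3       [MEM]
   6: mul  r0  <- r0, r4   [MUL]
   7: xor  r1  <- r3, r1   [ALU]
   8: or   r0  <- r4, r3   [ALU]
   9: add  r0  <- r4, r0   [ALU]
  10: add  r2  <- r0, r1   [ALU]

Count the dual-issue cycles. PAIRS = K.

#0 head=0: blt i0 no-port BR/BR
#1 head=1: bne;add i1/i2 dual
#2 head=3: st;sub i3/i4 dual
#3 head=5: ld;mul i5/i6 dual
#4 head=7: xor;or i7/i8 dual
#5 head=9: add i9 RAW r0
#6 head=10: add i10 tail

PAIRS = 4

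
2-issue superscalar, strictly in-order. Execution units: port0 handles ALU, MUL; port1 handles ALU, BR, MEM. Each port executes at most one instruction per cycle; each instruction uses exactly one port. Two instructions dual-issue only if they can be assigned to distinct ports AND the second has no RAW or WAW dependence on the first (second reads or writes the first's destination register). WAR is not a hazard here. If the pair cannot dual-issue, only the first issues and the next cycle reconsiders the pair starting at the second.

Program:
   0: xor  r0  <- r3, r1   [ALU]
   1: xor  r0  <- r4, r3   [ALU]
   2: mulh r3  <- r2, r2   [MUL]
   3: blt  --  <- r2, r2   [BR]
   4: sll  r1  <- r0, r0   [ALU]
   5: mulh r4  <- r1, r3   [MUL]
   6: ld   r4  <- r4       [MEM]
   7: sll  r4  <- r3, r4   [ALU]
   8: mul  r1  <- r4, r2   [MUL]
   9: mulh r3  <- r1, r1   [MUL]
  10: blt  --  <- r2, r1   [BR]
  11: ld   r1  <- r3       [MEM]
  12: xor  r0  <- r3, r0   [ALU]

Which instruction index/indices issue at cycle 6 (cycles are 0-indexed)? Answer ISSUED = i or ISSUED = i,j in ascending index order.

0. xor.ALU @i0  | WAW r0
1. xor.ALU/mulh.MUL @i1/i2  | 2-wide
2. blt.BR/sll.ALU @i3/i4  | 2-wide
3. mulh.MUL @i5  | RAW+WAW r4
4. ld.MEM @i6  | RAW+WAW r4
5. sll.ALU @i7  | RAW r4
6. mul.MUL @i8  | no-port MUL/MUL
7. mulh.MUL/blt.BR @i9/i10  | 2-wide
8. ld.MEM/xor.ALU @i11/i12  | 2-wide

ISSUED = 8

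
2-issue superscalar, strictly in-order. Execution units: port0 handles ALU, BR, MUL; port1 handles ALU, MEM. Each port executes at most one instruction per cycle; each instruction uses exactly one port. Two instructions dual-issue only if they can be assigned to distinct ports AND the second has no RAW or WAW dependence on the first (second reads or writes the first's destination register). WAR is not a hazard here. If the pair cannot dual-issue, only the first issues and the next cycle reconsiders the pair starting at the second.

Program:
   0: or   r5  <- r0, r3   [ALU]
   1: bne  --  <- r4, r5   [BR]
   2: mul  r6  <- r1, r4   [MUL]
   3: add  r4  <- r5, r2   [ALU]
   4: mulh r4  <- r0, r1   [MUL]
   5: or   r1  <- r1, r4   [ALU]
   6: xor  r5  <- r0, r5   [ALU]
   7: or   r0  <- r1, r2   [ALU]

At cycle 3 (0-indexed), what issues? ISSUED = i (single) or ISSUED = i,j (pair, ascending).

[0] i0  or  -- RAW r5
[1] i1  bne  -- no-port BR/MUL
[2] i2&i3  mul add  -- dual
[3] i4  mulh  -- RAW r4
[4] i5&i6  or xor  -- dual
[5] i7  or  -- tail

ISSUED = 4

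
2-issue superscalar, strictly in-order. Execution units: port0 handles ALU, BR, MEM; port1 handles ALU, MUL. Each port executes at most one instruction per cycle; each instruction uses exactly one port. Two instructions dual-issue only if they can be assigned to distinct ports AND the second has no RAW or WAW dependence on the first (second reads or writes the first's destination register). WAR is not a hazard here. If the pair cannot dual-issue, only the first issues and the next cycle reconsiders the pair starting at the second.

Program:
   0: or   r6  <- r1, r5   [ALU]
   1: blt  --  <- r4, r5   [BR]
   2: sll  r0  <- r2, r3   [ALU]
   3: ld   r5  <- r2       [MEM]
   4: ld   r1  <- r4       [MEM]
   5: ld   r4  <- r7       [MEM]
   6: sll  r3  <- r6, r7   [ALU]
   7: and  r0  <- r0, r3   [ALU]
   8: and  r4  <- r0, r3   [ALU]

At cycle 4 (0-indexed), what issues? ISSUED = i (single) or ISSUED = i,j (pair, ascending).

ISSUED = 7

  cy0 -> i0/i1 (or.ALU+blt.BR) dual
  cy1 -> i2/i3 (sll.ALU+ld.MEM) dual
  cy2 -> i4 (ld.MEM) no-port MEM/MEM
  cy3 -> i5/i6 (ld.MEM+sll.ALU) dual
  cy4 -> i7 (and.ALU) RAW r0
  cy5 -> i8 (and.ALU) tail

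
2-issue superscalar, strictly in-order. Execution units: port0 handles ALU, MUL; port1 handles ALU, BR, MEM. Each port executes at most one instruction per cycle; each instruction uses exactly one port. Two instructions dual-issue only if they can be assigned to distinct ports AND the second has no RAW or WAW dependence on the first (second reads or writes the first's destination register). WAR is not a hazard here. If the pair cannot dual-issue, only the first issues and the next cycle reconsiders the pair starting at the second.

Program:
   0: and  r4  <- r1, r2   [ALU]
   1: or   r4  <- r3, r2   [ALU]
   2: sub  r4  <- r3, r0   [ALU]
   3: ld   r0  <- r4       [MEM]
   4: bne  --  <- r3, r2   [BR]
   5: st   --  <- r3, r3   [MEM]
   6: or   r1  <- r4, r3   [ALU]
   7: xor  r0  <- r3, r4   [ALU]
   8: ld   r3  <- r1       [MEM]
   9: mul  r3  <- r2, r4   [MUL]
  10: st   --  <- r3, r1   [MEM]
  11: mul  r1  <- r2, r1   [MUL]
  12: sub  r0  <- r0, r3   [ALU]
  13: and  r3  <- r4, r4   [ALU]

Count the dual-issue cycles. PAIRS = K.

PAIRS = 4

[0] i0  and  -- WAW r4
[1] i1  or  -- WAW r4
[2] i2  sub  -- RAW r4
[3] i3  ld  -- no-port MEM/BR
[4] i4  bne  -- no-port BR/MEM
[5] i5+i6  st;or  -- pair
[6] i7+i8  xor;ld  -- pair
[7] i9  mul  -- RAW r3
[8] i10+i11  st;mul  -- pair
[9] i12+i13  sub;and  -- pair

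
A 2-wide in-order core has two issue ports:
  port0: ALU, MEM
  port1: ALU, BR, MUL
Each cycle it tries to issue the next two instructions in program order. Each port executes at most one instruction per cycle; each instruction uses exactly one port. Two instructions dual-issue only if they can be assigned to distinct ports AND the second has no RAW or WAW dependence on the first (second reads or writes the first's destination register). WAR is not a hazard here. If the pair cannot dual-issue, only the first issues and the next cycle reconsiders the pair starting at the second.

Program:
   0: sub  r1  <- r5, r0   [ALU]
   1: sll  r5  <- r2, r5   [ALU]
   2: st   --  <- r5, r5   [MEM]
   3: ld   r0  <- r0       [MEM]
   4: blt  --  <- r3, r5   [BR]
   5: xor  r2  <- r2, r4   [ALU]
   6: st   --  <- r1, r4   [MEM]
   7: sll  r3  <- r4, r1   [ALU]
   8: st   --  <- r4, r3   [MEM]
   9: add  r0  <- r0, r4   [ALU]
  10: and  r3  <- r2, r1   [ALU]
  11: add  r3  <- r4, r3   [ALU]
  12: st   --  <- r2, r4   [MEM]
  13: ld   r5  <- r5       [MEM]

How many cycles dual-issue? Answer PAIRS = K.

  cy0 -> i0,i1 (sub+sll) pair
  cy1 -> i2 (st) no-port MEM/MEM
  cy2 -> i3,i4 (ld+blt) pair
  cy3 -> i5,i6 (xor+st) pair
  cy4 -> i7 (sll) RAW r3
  cy5 -> i8,i9 (st+add) pair
  cy6 -> i10 (and) RAW+WAW r3
  cy7 -> i11,i12 (add+st) pair
  cy8 -> i13 (ld) tail

PAIRS = 5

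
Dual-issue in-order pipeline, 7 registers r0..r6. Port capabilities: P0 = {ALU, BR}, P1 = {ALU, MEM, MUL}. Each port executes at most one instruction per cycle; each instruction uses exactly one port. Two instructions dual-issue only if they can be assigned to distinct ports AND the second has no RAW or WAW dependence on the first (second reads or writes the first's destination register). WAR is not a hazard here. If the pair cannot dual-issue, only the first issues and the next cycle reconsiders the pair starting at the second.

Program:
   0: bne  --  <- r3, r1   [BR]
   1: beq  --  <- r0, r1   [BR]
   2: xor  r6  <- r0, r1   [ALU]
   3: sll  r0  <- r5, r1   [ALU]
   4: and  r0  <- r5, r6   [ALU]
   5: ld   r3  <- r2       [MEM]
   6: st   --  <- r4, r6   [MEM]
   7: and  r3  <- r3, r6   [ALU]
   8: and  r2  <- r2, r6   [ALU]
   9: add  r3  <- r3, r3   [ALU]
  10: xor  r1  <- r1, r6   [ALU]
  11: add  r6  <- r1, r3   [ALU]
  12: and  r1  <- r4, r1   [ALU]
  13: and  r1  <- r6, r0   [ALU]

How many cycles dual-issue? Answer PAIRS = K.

t=0 i0:bne.BR ; no-port BR/BR
t=1 i1&i2:beq.BR/xor.ALU ; dual
t=2 i3:sll.ALU ; WAW r0
t=3 i4&i5:and.ALU/ld.MEM ; dual
t=4 i6&i7:st.MEM/and.ALU ; dual
t=5 i8&i9:and.ALU/add.ALU ; dual
t=6 i10:xor.ALU ; RAW r1
t=7 i11&i12:add.ALU/and.ALU ; dual
t=8 i13:and.ALU ; tail

PAIRS = 5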